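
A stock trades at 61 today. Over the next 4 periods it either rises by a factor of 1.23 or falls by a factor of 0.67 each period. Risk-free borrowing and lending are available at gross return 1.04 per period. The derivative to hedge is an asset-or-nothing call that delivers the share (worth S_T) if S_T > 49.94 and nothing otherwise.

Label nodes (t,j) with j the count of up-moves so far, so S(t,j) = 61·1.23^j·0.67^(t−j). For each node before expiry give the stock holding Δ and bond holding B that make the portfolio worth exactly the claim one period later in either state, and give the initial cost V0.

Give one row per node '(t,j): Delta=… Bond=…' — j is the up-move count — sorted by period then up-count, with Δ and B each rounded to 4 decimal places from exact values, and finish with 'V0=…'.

(0,0): Delta=1.3566 Bond=-34.5611
(1,0): Delta=1.3412 Bond=-35.3130
(1,1): Delta=1.3609 Bond=-36.2674
(2,0): Delta=0.0000 Bond=0.0000
(2,1): Delta=1.7163 Bond=-55.5845
(2,2): Delta=1.2615 Bond=-28.5434
(3,0): Delta=0.0000 Bond=0.0000
(3,1): Delta=0.0000 Bond=0.0000
(3,2): Delta=2.1964 Bond=-87.4930
(3,3): Delta=1.0000 Bond=0.0000
V0=48.1922

Since d<R<u, set p* = (R−d)/(u−d) = 0.6607; price each node as the discounted p*-expectation of its children.
Payoff layer (t=4): V(4,0)=0.0000, V(4,1)=0.0000, V(4,2)=0.0000, V(4,3)=76.0536, V(4,4)=139.6209
(3,0): S=18.3465. Δ = (V_up−V_dn)/(S_up−S_dn) = (0.0000−0.0000)/(22.5662−12.2922) = 0.0000. V = [p*·0.0000 + (1−p*)·0.0000]/1.04 = 0.0000. B = V − Δ·S = 0.0000.
(3,1): S=33.6810. Δ = (V_up−V_dn)/(S_up−S_dn) = (0.0000−0.0000)/(41.4276−22.5662) = 0.0000. V = [p*·0.0000 + (1−p*)·0.0000]/1.04 = 0.0000. B = V − Δ·S = 0.0000.
(3,2): S=61.8322. Δ = (V_up−V_dn)/(S_up−S_dn) = (76.0536−0.0000)/(76.0536−41.4276) = 2.1964. V = [p*·76.0536 + (1−p*)·0.0000]/1.04 = 48.3170. B = V − Δ·S = -87.4930.
(3,3): S=113.5129. Δ = (V_up−V_dn)/(S_up−S_dn) = (139.6209−76.0536)/(139.6209−76.0536) = 1.0000. V = [p*·139.6209 + (1−p*)·76.0536]/1.04 = 113.5129. B = V − Δ·S = 0.0000.
(2,0): S=27.3829. Δ = (V_up−V_dn)/(S_up−S_dn) = (0.0000−0.0000)/(33.6810−18.3465) = 0.0000. V = [p*·0.0000 + (1−p*)·0.0000]/1.04 = 0.0000. B = V − Δ·S = 0.0000.
(2,1): S=50.2701. Δ = (V_up−V_dn)/(S_up−S_dn) = (48.3170−0.0000)/(61.8322−33.6810) = 1.7163. V = [p*·48.3170 + (1−p*)·0.0000]/1.04 = 30.6959. B = V − Δ·S = -55.5845.
(2,2): S=92.2869. Δ = (V_up−V_dn)/(S_up−S_dn) = (113.5129−48.3170)/(113.5129−61.8322) = 1.2615. V = [p*·113.5129 + (1−p*)·48.3170]/1.04 = 87.8778. B = V − Δ·S = -28.5434.
(1,0): S=40.8700. Δ = (V_up−V_dn)/(S_up−S_dn) = (30.6959−0.0000)/(50.2701−27.3829) = 1.3412. V = [p*·30.6959 + (1−p*)·0.0000]/1.04 = 19.5012. B = V − Δ·S = -35.3130.
(1,1): S=75.0300. Δ = (V_up−V_dn)/(S_up−S_dn) = (87.8778−30.6959)/(92.2869−50.2701) = 1.3609. V = [p*·87.8778 + (1−p*)·30.6959]/1.04 = 65.8431. B = V − Δ·S = -36.2674.
(0,0): S=61.0000. Δ = (V_up−V_dn)/(S_up−S_dn) = (65.8431−19.5012)/(75.0300−40.8700) = 1.3566. V = [p*·65.8431 + (1−p*)·19.5012]/1.04 = 48.1922. B = V − Δ·S = -34.5611.
Check: Δ(0,0)·S0 + B(0,0) = 48.1922 = V0.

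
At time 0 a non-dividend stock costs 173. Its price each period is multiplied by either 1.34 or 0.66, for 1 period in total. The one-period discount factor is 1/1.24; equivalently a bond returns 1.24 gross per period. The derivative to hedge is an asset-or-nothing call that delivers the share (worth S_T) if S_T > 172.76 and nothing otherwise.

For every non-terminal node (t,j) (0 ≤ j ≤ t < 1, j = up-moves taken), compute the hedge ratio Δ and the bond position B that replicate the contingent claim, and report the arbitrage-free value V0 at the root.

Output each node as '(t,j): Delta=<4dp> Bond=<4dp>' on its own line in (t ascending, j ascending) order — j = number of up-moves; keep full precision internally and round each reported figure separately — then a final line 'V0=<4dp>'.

The replicating-portfolio and risk-neutral prices coincide; use p* = (1.24−0.66)/(1.34−0.66) = 0.8529 for the latter.
Terminal payoffs: V(1,0)=0.0000, V(1,1)=231.8200
(0,0): S=173.0000. Δ = (V_up−V_dn)/(S_up−S_dn) = (231.8200−0.0000)/(231.8200−114.1800) = 1.9706. V = [p*·231.8200 + (1−p*)·0.0000]/1.24 = 159.4587. B = V − Δ·S = -181.4530.
Check: Δ(0,0)·S0 + B(0,0) = 159.4587 = V0.

(0,0): Delta=1.9706 Bond=-181.4530
V0=159.4587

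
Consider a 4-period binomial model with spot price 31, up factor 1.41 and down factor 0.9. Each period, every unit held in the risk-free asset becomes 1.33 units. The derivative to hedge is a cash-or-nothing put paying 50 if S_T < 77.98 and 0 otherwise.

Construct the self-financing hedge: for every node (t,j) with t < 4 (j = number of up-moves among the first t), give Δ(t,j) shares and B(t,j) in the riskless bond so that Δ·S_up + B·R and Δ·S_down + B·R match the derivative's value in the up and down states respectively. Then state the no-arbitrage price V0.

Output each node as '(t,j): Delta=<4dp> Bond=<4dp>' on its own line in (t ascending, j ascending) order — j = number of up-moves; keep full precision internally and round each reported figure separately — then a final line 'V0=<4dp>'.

Under the risk-neutral measure, an up-move has probability p* = (R−d)/(u−d) = 0.8431 and values discount at R = 1.33.
Terminal values V(4,·): V(4,0)=50.0000, V(4,1)=50.0000, V(4,2)=50.0000, V(4,3)=0.0000, V(4,4)=0.0000
Node (3,0) S=22.5990: V=(p*·50.0000+(1−p*)·50.0000)/1.33=37.5940; Δ=(50.0000−50.0000)/(31.8646−20.3391)=0.0000; B=V−Δ·S=37.5940
Node (3,1) S=35.4051: V=(p*·50.0000+(1−p*)·50.0000)/1.33=37.5940; Δ=(50.0000−50.0000)/(49.9212−31.8646)=0.0000; B=V−Δ·S=37.5940
Node (3,2) S=55.4680: V=(p*·0.0000+(1−p*)·50.0000)/1.33=5.8971; Δ=(0.0000−50.0000)/(78.2099−49.9212)=-1.7675; B=V−Δ·S=103.9363
Node (3,3) S=86.8999: V=(p*·0.0000+(1−p*)·0.0000)/1.33=0.0000; Δ=(0.0000−0.0000)/(122.5288−78.2099)=0.0000; B=V−Δ·S=0.0000
Node (2,0) S=25.1100: V=(p*·37.5940+(1−p*)·37.5940)/1.33=28.2662; Δ=(37.5940−37.5940)/(35.4051−22.5990)=0.0000; B=V−Δ·S=28.2662
Node (2,1) S=39.3390: V=(p*·5.8971+(1−p*)·37.5940)/1.33=8.1723; Δ=(5.8971−37.5940)/(55.4680−35.4051)=-1.5799; B=V−Δ·S=70.3231
Node (2,2) S=61.6311: V=(p*·0.0000+(1−p*)·5.8971)/1.33=0.6955; Δ=(0.0000−5.8971)/(86.8999−55.4680)=-0.1876; B=V−Δ·S=12.2584
Node (1,0) S=27.9000: V=(p*·8.1723+(1−p*)·28.2662)/1.33=8.5145; Δ=(8.1723−28.2662)/(39.3390−25.1100)=-1.4122; B=V−Δ·S=47.9142
Node (1,1) S=43.7100: V=(p*·0.6955+(1−p*)·8.1723)/1.33=1.4048; Δ=(0.6955−8.1723)/(61.6311−39.3390)=-0.3354; B=V−Δ·S=16.0651
Node (0,0) S=31.0000: V=(p*·1.4048+(1−p*)·8.5145)/1.33=1.8948; Δ=(1.4048−8.5145)/(43.7100−27.9000)=-0.4497; B=V−Δ·S=15.8354
The time-0 hedge costs 1.8948, which is the no-arbitrage price.

(0,0): Delta=-0.4497 Bond=15.8354
(1,0): Delta=-1.4122 Bond=47.9142
(1,1): Delta=-0.3354 Bond=16.0651
(2,0): Delta=0.0000 Bond=28.2662
(2,1): Delta=-1.5799 Bond=70.3231
(2,2): Delta=-0.1876 Bond=12.2584
(3,0): Delta=0.0000 Bond=37.5940
(3,1): Delta=0.0000 Bond=37.5940
(3,2): Delta=-1.7675 Bond=103.9363
(3,3): Delta=0.0000 Bond=0.0000
V0=1.8948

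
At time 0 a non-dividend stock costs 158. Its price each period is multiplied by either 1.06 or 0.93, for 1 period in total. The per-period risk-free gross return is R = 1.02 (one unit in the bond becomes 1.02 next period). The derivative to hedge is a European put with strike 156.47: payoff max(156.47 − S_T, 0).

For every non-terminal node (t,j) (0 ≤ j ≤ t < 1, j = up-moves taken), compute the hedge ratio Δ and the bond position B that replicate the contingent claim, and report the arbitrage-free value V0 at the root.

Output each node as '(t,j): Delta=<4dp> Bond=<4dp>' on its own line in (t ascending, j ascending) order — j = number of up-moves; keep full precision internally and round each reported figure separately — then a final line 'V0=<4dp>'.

(0,0): Delta=-0.4640 Bond=76.1825
V0=2.8748

Risk-neutral probability p* = (R−d)/(u−d) = (1.02−0.93)/(1.06−0.93) = 0.6923.
Payoff layer (t=1): V(1,0)=9.5300, V(1,1)=0.0000
  t=0,j=0: stock 158.0000 → up 167.4800 (V=0.0000), down 146.9400 (V=9.5300). Price 2.8748; hedge Δ=-0.4640, bond B=76.1825.
Each (Δ,B) replicates both successor values, so the strategy is self-financing and V0 is arbitrage-free.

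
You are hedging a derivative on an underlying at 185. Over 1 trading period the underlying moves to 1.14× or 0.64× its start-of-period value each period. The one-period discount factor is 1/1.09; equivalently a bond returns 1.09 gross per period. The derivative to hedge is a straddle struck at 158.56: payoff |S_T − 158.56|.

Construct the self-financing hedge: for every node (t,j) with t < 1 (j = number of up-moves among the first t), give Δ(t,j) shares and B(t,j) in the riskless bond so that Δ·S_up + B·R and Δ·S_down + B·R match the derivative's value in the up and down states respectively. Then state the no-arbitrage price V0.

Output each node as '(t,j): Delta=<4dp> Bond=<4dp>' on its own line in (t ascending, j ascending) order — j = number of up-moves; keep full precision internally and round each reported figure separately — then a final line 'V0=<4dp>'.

The replicating-portfolio and risk-neutral prices coincide; use p* = (1.09−0.64)/(1.14−0.64) = 0.9000 for the latter.
Payoff layer (t=1): V(1,0)=40.1600, V(1,1)=52.3400
  t=0,j=0: stock 185.0000 → up 210.9000 (V=52.3400), down 118.4000 (V=40.1600). Price 46.9009; hedge Δ=0.1317, bond B=22.5409.
The time-0 hedge costs 46.9009, which is the no-arbitrage price.

(0,0): Delta=0.1317 Bond=22.5409
V0=46.9009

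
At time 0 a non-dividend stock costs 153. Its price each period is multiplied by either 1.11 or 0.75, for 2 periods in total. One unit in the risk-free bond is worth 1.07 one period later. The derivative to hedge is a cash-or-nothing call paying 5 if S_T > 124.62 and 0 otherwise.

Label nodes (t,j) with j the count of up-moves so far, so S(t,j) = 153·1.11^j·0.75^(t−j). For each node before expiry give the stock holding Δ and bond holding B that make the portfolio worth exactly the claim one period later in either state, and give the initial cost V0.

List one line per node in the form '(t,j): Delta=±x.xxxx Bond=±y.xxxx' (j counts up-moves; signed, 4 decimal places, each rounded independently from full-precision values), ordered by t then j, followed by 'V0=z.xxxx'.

The replicating-portfolio and risk-neutral prices coincide; use p* = (1.07−0.75)/(1.11−0.75) = 0.8889 for the latter.
At expiry t=2: V(2,0)=0.0000, V(2,1)=5.0000, V(2,2)=5.0000
  t=1,j=0: stock 114.7500 → up 127.3725 (V=5.0000), down 86.0625 (V=0.0000). Price 4.1537; hedge Δ=0.1210, bond B=-9.7352.
  t=1,j=1: stock 169.8300 → up 188.5113 (V=5.0000), down 127.3725 (V=5.0000). Price 4.6729; hedge Δ=0.0000, bond B=4.6729.
  t=0,j=0: stock 153.0000 → up 169.8300 (V=4.6729), down 114.7500 (V=4.1537). Price 4.3133; hedge Δ=0.0094, bond B=2.8710.
Root portfolio cost Δ·153+B reproduces V0=4.3133.

(0,0): Delta=0.0094 Bond=2.8710
(1,0): Delta=0.1210 Bond=-9.7352
(1,1): Delta=0.0000 Bond=4.6729
V0=4.3133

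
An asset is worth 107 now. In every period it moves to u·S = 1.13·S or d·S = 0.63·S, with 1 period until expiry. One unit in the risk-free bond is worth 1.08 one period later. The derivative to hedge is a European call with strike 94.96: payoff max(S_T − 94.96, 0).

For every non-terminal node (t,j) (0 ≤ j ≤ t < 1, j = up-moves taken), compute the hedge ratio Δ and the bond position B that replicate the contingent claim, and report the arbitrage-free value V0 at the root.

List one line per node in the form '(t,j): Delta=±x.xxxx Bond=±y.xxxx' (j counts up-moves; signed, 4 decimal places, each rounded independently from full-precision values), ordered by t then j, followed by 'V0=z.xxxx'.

(0,0): Delta=0.4850 Bond=-30.2750
V0=21.6250

Under the risk-neutral measure, an up-move has probability p* = (R−d)/(u−d) = 0.9000 and values discount at R = 1.08.
Payoff layer (t=1): V(1,0)=0.0000, V(1,1)=25.9500
  t=0,j=0: stock 107.0000 → up 120.9100 (V=25.9500), down 67.4100 (V=0.0000). Price 21.6250; hedge Δ=0.4850, bond B=-30.2750.
Root portfolio cost Δ·107+B reproduces V0=21.6250.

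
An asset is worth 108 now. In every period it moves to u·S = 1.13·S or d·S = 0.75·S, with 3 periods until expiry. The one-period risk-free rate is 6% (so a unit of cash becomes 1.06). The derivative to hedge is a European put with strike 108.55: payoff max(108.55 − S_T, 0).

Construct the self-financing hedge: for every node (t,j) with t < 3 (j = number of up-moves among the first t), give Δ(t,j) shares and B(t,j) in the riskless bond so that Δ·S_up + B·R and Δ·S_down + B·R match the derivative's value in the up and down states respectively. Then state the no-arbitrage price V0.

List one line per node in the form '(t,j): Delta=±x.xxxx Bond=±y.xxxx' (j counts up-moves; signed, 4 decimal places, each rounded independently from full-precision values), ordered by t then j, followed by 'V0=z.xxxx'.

Since d<R<u, set p* = (R−d)/(u−d) = 0.8158; price each node as the discounted p*-expectation of its children.
Terminal values V(3,·): V(3,0)=62.9875, V(3,1)=39.9025, V(3,2)=5.1211, V(3,3)=0.0000
(2,0): S=60.7500. Δ = (V_up−V_dn)/(S_up−S_dn) = (39.9025−62.9875)/(68.6475−45.5625) = -1.0000. V = [p*·39.9025 + (1−p*)·62.9875]/1.06 = 41.6557. B = V − Δ·S = 102.4057.
(2,1): S=91.5300. Δ = (V_up−V_dn)/(S_up−S_dn) = (5.1211−39.9025)/(103.4289−68.6475) = -1.0000. V = [p*·5.1211 + (1−p*)·39.9025]/1.06 = 10.8757. B = V − Δ·S = 102.4057.
(2,2): S=137.9052. Δ = (V_up−V_dn)/(S_up−S_dn) = (0.0000−5.1211)/(155.8329−103.4289) = -0.0977. V = [p*·0.0000 + (1−p*)·5.1211]/1.06 = 0.8900. B = V − Δ·S = 14.3665.
(1,0): S=81.0000. Δ = (V_up−V_dn)/(S_up−S_dn) = (10.8757−41.6557)/(91.5300−60.7500) = -1.0000. V = [p*·10.8757 + (1−p*)·41.6557]/1.06 = 15.6091. B = V − Δ·S = 96.6091.
(1,1): S=122.0400. Δ = (V_up−V_dn)/(S_up−S_dn) = (0.8900−10.8757)/(137.9052−91.5300) = -0.2153. V = [p*·0.8900 + (1−p*)·10.8757]/1.06 = 2.5749. B = V − Δ·S = 28.8531.
(0,0): S=108.0000. Δ = (V_up−V_dn)/(S_up−S_dn) = (2.5749−15.6091)/(122.0400−81.0000) = -0.3176. V = [p*·2.5749 + (1−p*)·15.6091]/1.06 = 4.6943. B = V − Δ·S = 38.9948.
Root portfolio cost Δ·108+B reproduces V0=4.6943.

(0,0): Delta=-0.3176 Bond=38.9948
(1,0): Delta=-1.0000 Bond=96.6091
(1,1): Delta=-0.2153 Bond=28.8531
(2,0): Delta=-1.0000 Bond=102.4057
(2,1): Delta=-1.0000 Bond=102.4057
(2,2): Delta=-0.0977 Bond=14.3665
V0=4.6943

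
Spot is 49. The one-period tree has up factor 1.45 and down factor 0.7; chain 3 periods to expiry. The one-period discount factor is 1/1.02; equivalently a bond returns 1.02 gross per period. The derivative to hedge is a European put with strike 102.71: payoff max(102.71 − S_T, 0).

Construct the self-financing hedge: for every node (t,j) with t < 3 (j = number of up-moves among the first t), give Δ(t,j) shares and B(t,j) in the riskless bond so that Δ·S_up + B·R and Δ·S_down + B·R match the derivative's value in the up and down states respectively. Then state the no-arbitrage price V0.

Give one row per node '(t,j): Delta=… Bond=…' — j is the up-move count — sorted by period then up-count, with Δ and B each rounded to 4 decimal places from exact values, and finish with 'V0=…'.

Since d<R<u, set p* = (R−d)/(u−d) = 0.4267; price each node as the discounted p*-expectation of its children.
At expiry t=3: V(3,0)=85.9030, V(3,1)=67.8955, V(3,2)=30.5942, V(3,3)=0.0000
  t=2,j=0: stock 24.0100 → up 34.8145 (V=67.8955), down 16.8070 (V=85.9030). Price 76.6861; hedge Δ=-1.0000, bond B=100.6961.
  t=2,j=1: stock 49.7350 → up 72.1157 (V=30.5942), down 34.8145 (V=67.8955). Price 50.9611; hedge Δ=-1.0000, bond B=100.6961.
  t=2,j=2: stock 103.0225 → up 149.3826 (V=0.0000), down 72.1158 (V=30.5942). Price 17.1968; hedge Δ=-0.3960, bond B=57.9891.
  t=1,j=0: stock 34.3000 → up 49.7350 (V=50.9611), down 24.0100 (V=76.6861). Price 64.4216; hedge Δ=-1.0000, bond B=98.7216.
  t=1,j=1: stock 71.0500 → up 103.0225 (V=17.1968), down 49.7350 (V=50.9611). Price 35.8382; hedge Δ=-0.6336, bond B=80.8573.
  t=0,j=0: stock 49.0000 → up 71.0500 (V=35.8382), down 34.3000 (V=64.4216). Price 51.2020; hedge Δ=-0.7778, bond B=89.3133.
Check: Δ(0,0)·S0 + B(0,0) = 51.2020 = V0.

(0,0): Delta=-0.7778 Bond=89.3133
(1,0): Delta=-1.0000 Bond=98.7216
(1,1): Delta=-0.6336 Bond=80.8573
(2,0): Delta=-1.0000 Bond=100.6961
(2,1): Delta=-1.0000 Bond=100.6961
(2,2): Delta=-0.3960 Bond=57.9891
V0=51.2020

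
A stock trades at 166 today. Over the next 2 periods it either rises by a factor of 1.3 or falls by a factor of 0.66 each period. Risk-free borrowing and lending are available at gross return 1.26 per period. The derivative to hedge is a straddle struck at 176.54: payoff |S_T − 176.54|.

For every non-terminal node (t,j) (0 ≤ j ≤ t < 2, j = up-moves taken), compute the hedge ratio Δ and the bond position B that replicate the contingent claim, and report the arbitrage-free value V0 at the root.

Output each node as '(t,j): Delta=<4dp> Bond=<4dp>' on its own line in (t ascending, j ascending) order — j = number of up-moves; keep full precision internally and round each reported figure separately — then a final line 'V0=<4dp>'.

(0,0): Delta=0.4567 Bond=-15.4660
(1,0): Delta=-1.0000 Bond=140.1111
(1,1): Delta=0.5060 Bond=-30.1270
V0=60.3495

No-arbitrage ⇒ martingale measure with p* = (R−d)/(u−d) = 0.9375.
Terminal payoffs: V(2,0)=104.2304, V(2,1)=34.1120, V(2,2)=104.0000
Node (1,0) S=109.5600: V=(p*·34.1120+(1−p*)·104.2304)/1.26=30.5511; Δ=(34.1120−104.2304)/(142.4280−72.3096)=-1.0000; B=V−Δ·S=140.1111
Node (1,1) S=215.8000: V=(p*·104.0000+(1−p*)·34.1120)/1.26=79.0730; Δ=(104.0000−34.1120)/(280.5400−142.4280)=0.5060; B=V−Δ·S=-30.1270
Node (0,0) S=166.0000: V=(p*·79.0730+(1−p*)·30.5511)/1.26=60.3495; Δ=(79.0730−30.5511)/(215.8000−109.5600)=0.4567; B=V−Δ·S=-15.4660
Self-financing check: at every node Δ·S+B equals the discounted successor values.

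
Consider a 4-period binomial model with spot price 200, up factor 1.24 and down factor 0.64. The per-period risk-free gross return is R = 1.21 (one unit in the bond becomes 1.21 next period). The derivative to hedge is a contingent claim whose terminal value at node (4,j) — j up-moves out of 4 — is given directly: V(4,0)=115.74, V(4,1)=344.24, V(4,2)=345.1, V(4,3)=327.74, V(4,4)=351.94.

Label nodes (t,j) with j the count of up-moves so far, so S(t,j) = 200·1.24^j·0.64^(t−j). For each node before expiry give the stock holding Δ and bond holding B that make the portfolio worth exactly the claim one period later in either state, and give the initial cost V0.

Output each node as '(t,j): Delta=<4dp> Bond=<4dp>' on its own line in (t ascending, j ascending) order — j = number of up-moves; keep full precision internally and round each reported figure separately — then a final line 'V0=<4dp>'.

(0,0): Delta=0.0867 Bond=144.8595
(1,0): Delta=-0.1335 Bond=203.4704
(1,1): Delta=0.0927 Bond=173.7963
(2,0): Delta=0.2058 Bond=218.3982
(2,1): Delta=-0.1427 Bond=247.6625
(2,2): Delta=0.0991 Bond=208.3268
(3,0): Delta=7.2638 Bond=-105.7796
(3,1): Delta=0.0141 Bond=283.7377
(3,2): Delta=-0.1470 Bond=300.5102
(3,3): Delta=0.1058 Bond=249.5262
V0=162.2012

No-arbitrage ⇒ martingale measure with p* = (R−d)/(u−d) = 0.9500.
Terminal payoffs: V(4,0)=115.7400, V(4,1)=344.2400, V(4,2)=345.1000, V(4,3)=327.7400, V(4,4)=351.9400
  t=3,j=0: stock 52.4288 → up 65.0117 (V=344.2400), down 33.5544 (V=115.7400). Price 275.0537; hedge Δ=7.2638, bond B=-105.7796.
  t=3,j=1: stock 101.5808 → up 125.9602 (V=345.1000), down 65.0117 (V=344.2400). Price 285.1711; hedge Δ=0.0141, bond B=283.7377.
  t=3,j=2: stock 196.8128 → up 244.0479 (V=327.7400), down 125.9602 (V=345.1000). Price 271.5769; hedge Δ=-0.1470, bond B=300.5102.
  t=3,j=3: stock 381.3248 → up 472.8428 (V=351.9400), down 244.0479 (V=327.7400). Price 289.8595; hedge Δ=0.1058, bond B=249.5262.
  t=2,j=0: stock 81.9200 → up 101.5808 (V=285.1711), down 52.4288 (V=275.0537). Price 235.2605; hedge Δ=0.2058, bond B=218.3982.
  t=2,j=1: stock 158.7200 → up 196.8128 (V=271.5769), down 101.5808 (V=285.1711). Price 225.0054; hedge Δ=-0.1427, bond B=247.6625.
  t=2,j=2: stock 307.5200 → up 381.3248 (V=289.8595), down 196.8128 (V=271.5769). Price 238.7978; hedge Δ=0.0991, bond B=208.3268.
  t=1,j=0: stock 128.0000 → up 158.7200 (V=225.0054), down 81.9200 (V=235.2605). Price 186.3787; hedge Δ=-0.1335, bond B=203.4704.
  t=1,j=1: stock 248.0000 → up 307.5200 (V=238.7978), down 158.7200 (V=225.0054). Price 196.7836; hedge Δ=0.0927, bond B=173.7963.
  t=0,j=0: stock 200.0000 → up 248.0000 (V=196.7836), down 128.0000 (V=186.3787). Price 162.2012; hedge Δ=0.0867, bond B=144.8595.
Root portfolio cost Δ·200+B reproduces V0=162.2012.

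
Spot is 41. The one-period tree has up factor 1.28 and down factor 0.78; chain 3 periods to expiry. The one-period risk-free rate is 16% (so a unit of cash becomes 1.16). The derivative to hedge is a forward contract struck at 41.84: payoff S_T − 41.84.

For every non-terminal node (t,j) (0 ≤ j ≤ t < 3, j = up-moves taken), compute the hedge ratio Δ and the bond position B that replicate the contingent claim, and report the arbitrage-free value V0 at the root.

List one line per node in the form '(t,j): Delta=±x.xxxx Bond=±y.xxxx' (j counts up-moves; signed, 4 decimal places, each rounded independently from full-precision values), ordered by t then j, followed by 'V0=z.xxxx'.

(0,0): Delta=1.0000 Bond=-26.8051
(1,0): Delta=1.0000 Bond=-31.0939
(1,1): Delta=1.0000 Bond=-31.0939
(2,0): Delta=1.0000 Bond=-36.0690
(2,1): Delta=1.0000 Bond=-36.0690
(2,2): Delta=1.0000 Bond=-36.0690
V0=14.1949

The replicating-portfolio and risk-neutral prices coincide; use p* = (1.16−0.78)/(1.28−0.78) = 0.7600 for the latter.
Payoff layer (t=3): V(3,0)=-22.3834, V(3,1)=-9.9112, V(3,2)=10.5560, V(3,3)=44.1432
(2,0): S=24.9444. Δ = (V_up−V_dn)/(S_up−S_dn) = (-9.9112−-22.3834)/(31.9288−19.4566) = 1.0000. V = [p*·-9.9112 + (1−p*)·-22.3834]/1.16 = -11.1246. B = V − Δ·S = -36.0690.
(2,1): S=40.9344. Δ = (V_up−V_dn)/(S_up−S_dn) = (10.5560−-9.9112)/(52.3960−31.9288) = 1.0000. V = [p*·10.5560 + (1−p*)·-9.9112]/1.16 = 4.8654. B = V − Δ·S = -36.0690.
(2,2): S=67.1744. Δ = (V_up−V_dn)/(S_up−S_dn) = (44.1432−10.5560)/(85.9832−52.3960) = 1.0000. V = [p*·44.1432 + (1−p*)·10.5560]/1.16 = 31.1054. B = V − Δ·S = -36.0690.
(1,0): S=31.9800. Δ = (V_up−V_dn)/(S_up−S_dn) = (4.8654−-11.1246)/(40.9344−24.9444) = 1.0000. V = [p*·4.8654 + (1−p*)·-11.1246]/1.16 = 0.8861. B = V − Δ·S = -31.0939.
(1,1): S=52.4800. Δ = (V_up−V_dn)/(S_up−S_dn) = (31.1054−4.8654)/(67.1744−40.9344) = 1.0000. V = [p*·31.1054 + (1−p*)·4.8654]/1.16 = 21.3861. B = V − Δ·S = -31.0939.
(0,0): S=41.0000. Δ = (V_up−V_dn)/(S_up−S_dn) = (21.3861−0.8861)/(52.4800−31.9800) = 1.0000. V = [p*·21.3861 + (1−p*)·0.8861]/1.16 = 14.1949. B = V − Δ·S = -26.8051.
Check: Δ(0,0)·S0 + B(0,0) = 14.1949 = V0.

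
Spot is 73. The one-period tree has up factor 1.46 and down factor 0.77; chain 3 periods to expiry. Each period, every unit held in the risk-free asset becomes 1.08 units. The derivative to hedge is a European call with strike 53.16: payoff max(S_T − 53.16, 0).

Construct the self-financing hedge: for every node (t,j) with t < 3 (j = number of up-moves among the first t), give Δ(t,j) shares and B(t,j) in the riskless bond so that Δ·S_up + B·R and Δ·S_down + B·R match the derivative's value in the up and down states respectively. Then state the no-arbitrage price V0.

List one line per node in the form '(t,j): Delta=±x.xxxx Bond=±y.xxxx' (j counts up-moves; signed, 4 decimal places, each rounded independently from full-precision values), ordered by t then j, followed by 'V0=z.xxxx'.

(0,0): Delta=0.8976 Bond=-32.0962
(1,0): Delta=0.7392 Bond=-25.7617
(1,1): Delta=1.0000 Bond=-45.5761
(2,0): Delta=0.3359 Bond=-10.3651
(2,1): Delta=1.0000 Bond=-49.2222
(2,2): Delta=1.0000 Bond=-49.2222
V0=33.4297

Under the risk-neutral measure, an up-move has probability p* = (R−d)/(u−d) = 0.4493 and values discount at R = 1.08.
Payoff layer (t=3): V(3,0)=0.0000, V(3,1)=10.0313, V(3,2)=66.6572, V(3,3)=174.0259
  t=2,j=0: stock 43.2817 → up 63.1913 (V=10.0313), down 33.3269 (V=0.0000). Price 4.1730; hedge Δ=0.3359, bond B=-10.3651.
  t=2,j=1: stock 82.0666 → up 119.8172 (V=66.6572), down 63.1913 (V=10.0313). Price 32.8444; hedge Δ=1.0000, bond B=-49.2222.
  t=2,j=2: stock 155.6068 → up 227.1859 (V=174.0259), down 119.8172 (V=66.6572). Price 106.3846; hedge Δ=1.0000, bond B=-49.2222.
  t=1,j=0: stock 56.2100 → up 82.0666 (V=32.8444), down 43.2817 (V=4.1730). Price 15.7910; hedge Δ=0.7392, bond B=-25.7617.
  t=1,j=1: stock 106.5800 → up 155.6068 (V=106.3846), down 82.0666 (V=32.8444). Price 61.0039; hedge Δ=1.0000, bond B=-45.5761.
  t=0,j=0: stock 73.0000 → up 106.5800 (V=61.0039), down 56.2100 (V=15.7910). Price 33.4297; hedge Δ=0.8976, bond B=-32.0962.
Self-financing check: at every node Δ·S+B equals the discounted successor values.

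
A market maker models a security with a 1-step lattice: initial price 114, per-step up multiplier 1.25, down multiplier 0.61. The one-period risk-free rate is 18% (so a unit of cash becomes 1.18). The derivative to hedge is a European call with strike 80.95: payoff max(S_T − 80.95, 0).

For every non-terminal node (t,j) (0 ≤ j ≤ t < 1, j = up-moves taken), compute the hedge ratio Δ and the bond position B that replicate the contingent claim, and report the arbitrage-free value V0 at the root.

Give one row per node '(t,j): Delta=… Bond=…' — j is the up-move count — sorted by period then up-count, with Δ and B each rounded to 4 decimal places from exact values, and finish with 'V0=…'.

No-arbitrage ⇒ martingale measure with p* = (R−d)/(u−d) = 0.8906.
Terminal payoffs: V(1,0)=0.0000, V(1,1)=61.5500
Node (0,0) S=114.0000: V=(p*·61.5500+(1−p*)·0.0000)/1.18=46.4559; Δ=(61.5500−0.0000)/(142.5000−69.5400)=0.8436; B=V−Δ·S=-49.7160
Root portfolio cost Δ·114+B reproduces V0=46.4559.

(0,0): Delta=0.8436 Bond=-49.7160
V0=46.4559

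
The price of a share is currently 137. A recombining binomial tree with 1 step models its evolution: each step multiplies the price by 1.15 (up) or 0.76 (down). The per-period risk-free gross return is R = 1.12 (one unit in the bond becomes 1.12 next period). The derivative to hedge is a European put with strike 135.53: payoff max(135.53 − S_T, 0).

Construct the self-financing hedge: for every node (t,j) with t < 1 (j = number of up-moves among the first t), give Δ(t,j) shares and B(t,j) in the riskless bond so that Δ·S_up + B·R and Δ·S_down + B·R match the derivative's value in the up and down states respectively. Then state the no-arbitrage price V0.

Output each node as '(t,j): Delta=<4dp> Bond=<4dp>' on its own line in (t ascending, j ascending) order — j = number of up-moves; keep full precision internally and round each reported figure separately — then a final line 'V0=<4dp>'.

(0,0): Delta=-0.5879 Bond=82.6957
V0=2.1573

The replicating-portfolio and risk-neutral prices coincide; use p* = (1.12−0.76)/(1.15−0.76) = 0.9231 for the latter.
Terminal payoffs: V(1,0)=31.4100, V(1,1)=0.0000
  t=0,j=0: stock 137.0000 → up 157.5500 (V=0.0000), down 104.1200 (V=31.4100). Price 2.1573; hedge Δ=-0.5879, bond B=82.6957.
Each (Δ,B) replicates both successor values, so the strategy is self-financing and V0 is arbitrage-free.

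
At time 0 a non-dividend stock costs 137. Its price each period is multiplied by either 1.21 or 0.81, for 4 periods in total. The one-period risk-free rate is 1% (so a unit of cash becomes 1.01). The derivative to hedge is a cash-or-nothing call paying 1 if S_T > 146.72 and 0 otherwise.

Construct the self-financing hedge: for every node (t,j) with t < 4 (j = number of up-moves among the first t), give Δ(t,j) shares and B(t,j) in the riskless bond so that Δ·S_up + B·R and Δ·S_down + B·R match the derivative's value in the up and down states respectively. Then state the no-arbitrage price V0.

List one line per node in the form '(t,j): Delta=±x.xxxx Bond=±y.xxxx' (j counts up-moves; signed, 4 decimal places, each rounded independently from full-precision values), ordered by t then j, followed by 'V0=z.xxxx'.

Since d<R<u, set p* = (R−d)/(u−d) = 0.5000; price each node as the discounted p*-expectation of its children.
Terminal payoffs: V(4,0)=0.0000, V(4,1)=0.0000, V(4,2)=0.0000, V(4,3)=1.0000, V(4,4)=1.0000
(3,0): S=72.8074. Δ = (V_up−V_dn)/(S_up−S_dn) = (0.0000−0.0000)/(88.0970−58.9740) = 0.0000. V = [p*·0.0000 + (1−p*)·0.0000]/1.01 = 0.0000. B = V − Δ·S = 0.0000.
(3,1): S=108.7617. Δ = (V_up−V_dn)/(S_up−S_dn) = (0.0000−0.0000)/(131.6017−88.0970) = 0.0000. V = [p*·0.0000 + (1−p*)·0.0000]/1.01 = 0.0000. B = V − Δ·S = 0.0000.
(3,2): S=162.4712. Δ = (V_up−V_dn)/(S_up−S_dn) = (1.0000−0.0000)/(196.5901−131.6017) = 0.0154. V = [p*·1.0000 + (1−p*)·0.0000]/1.01 = 0.4950. B = V − Δ·S = -2.0050.
(3,3): S=242.7039. Δ = (V_up−V_dn)/(S_up−S_dn) = (1.0000−1.0000)/(293.6717−196.5901) = 0.0000. V = [p*·1.0000 + (1−p*)·1.0000]/1.01 = 0.9901. B = V − Δ·S = 0.9901.
(2,0): S=89.8857. Δ = (V_up−V_dn)/(S_up−S_dn) = (0.0000−0.0000)/(108.7617−72.8074) = 0.0000. V = [p*·0.0000 + (1−p*)·0.0000]/1.01 = 0.0000. B = V − Δ·S = 0.0000.
(2,1): S=134.2737. Δ = (V_up−V_dn)/(S_up−S_dn) = (0.4950−0.0000)/(162.4712−108.7617) = 0.0092. V = [p*·0.4950 + (1−p*)·0.0000]/1.01 = 0.2451. B = V − Δ·S = -0.9925.
(2,2): S=200.5817. Δ = (V_up−V_dn)/(S_up−S_dn) = (0.9901−0.4950)/(242.7039−162.4712) = 0.0062. V = [p*·0.9901 + (1−p*)·0.4950]/1.01 = 0.7352. B = V − Δ·S = -0.5024.
(1,0): S=110.9700. Δ = (V_up−V_dn)/(S_up−S_dn) = (0.2451−0.0000)/(134.2737−89.8857) = 0.0055. V = [p*·0.2451 + (1−p*)·0.0000]/1.01 = 0.1213. B = V − Δ·S = -0.4914.
(1,1): S=165.7700. Δ = (V_up−V_dn)/(S_up−S_dn) = (0.7352−0.2451)/(200.5817−134.2737) = 0.0074. V = [p*·0.7352 + (1−p*)·0.2451]/1.01 = 0.4853. B = V − Δ·S = -0.7401.
(0,0): S=137.0000. Δ = (V_up−V_dn)/(S_up−S_dn) = (0.4853−0.1213)/(165.7700−110.9700) = 0.0066. V = [p*·0.4853 + (1−p*)·0.1213]/1.01 = 0.3003. B = V − Δ·S = -0.6096.
Check: Δ(0,0)·S0 + B(0,0) = 0.3003 = V0.

(0,0): Delta=0.0066 Bond=-0.6096
(1,0): Delta=0.0055 Bond=-0.4914
(1,1): Delta=0.0074 Bond=-0.7401
(2,0): Delta=0.0000 Bond=0.0000
(2,1): Delta=0.0092 Bond=-0.9925
(2,2): Delta=0.0062 Bond=-0.5024
(3,0): Delta=0.0000 Bond=0.0000
(3,1): Delta=0.0000 Bond=0.0000
(3,2): Delta=0.0154 Bond=-2.0050
(3,3): Delta=0.0000 Bond=0.9901
V0=0.3003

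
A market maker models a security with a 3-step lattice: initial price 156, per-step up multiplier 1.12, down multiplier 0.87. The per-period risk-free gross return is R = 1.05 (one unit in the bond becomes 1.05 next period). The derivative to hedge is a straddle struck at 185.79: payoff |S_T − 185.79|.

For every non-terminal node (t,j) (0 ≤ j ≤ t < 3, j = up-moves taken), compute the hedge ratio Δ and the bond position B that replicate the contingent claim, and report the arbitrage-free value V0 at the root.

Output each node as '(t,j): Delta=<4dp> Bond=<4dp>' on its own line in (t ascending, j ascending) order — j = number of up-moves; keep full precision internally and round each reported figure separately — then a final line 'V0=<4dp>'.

(0,0): Delta=-0.1951 Bond=56.4581
(1,0): Delta=-1.0000 Bond=168.5170
(1,1): Delta=0.0480 Bond=16.8003
(2,0): Delta=-1.0000 Bond=176.9429
(2,1): Delta=-1.0000 Bond=176.9429
(2,2): Delta=0.3646 Bond=-44.3107
V0=26.0167

Under the risk-neutral measure, an up-move has probability p* = (R−d)/(u−d) = 0.7200 and values discount at R = 1.05.
At expiry t=3: V(3,0)=83.0635, V(3,1)=53.5444, V(3,2)=15.5428, V(3,3)=33.3788
(2,0): S=118.0764. Δ = (V_up−V_dn)/(S_up−S_dn) = (53.5444−83.0635)/(132.2456−102.7265) = -1.0000. V = [p*·53.5444 + (1−p*)·83.0635]/1.05 = 58.8665. B = V − Δ·S = 176.9429.
(2,1): S=152.0064. Δ = (V_up−V_dn)/(S_up−S_dn) = (15.5428−53.5444)/(170.2472−132.2456) = -1.0000. V = [p*·15.5428 + (1−p*)·53.5444]/1.05 = 24.9365. B = V − Δ·S = 176.9429.
(2,2): S=195.6864. Δ = (V_up−V_dn)/(S_up−S_dn) = (33.3788−15.5428)/(219.1688−170.2472) = 0.3646. V = [p*·33.3788 + (1−p*)·15.5428]/1.05 = 27.0331. B = V − Δ·S = -44.3107.
(1,0): S=135.7200. Δ = (V_up−V_dn)/(S_up−S_dn) = (24.9365−58.8665)/(152.0064−118.0764) = -1.0000. V = [p*·24.9365 + (1−p*)·58.8665]/1.05 = 32.7970. B = V − Δ·S = 168.5170.
(1,1): S=174.7200. Δ = (V_up−V_dn)/(S_up−S_dn) = (27.0331−24.9365)/(195.6864−152.0064) = 0.0480. V = [p*·27.0331 + (1−p*)·24.9365]/1.05 = 25.1867. B = V − Δ·S = 16.8003.
(0,0): S=156.0000. Δ = (V_up−V_dn)/(S_up−S_dn) = (25.1867−32.7970)/(174.7200−135.7200) = -0.1951. V = [p*·25.1867 + (1−p*)·32.7970]/1.05 = 26.0167. B = V − Δ·S = 56.4581.
Each (Δ,B) replicates both successor values, so the strategy is self-financing and V0 is arbitrage-free.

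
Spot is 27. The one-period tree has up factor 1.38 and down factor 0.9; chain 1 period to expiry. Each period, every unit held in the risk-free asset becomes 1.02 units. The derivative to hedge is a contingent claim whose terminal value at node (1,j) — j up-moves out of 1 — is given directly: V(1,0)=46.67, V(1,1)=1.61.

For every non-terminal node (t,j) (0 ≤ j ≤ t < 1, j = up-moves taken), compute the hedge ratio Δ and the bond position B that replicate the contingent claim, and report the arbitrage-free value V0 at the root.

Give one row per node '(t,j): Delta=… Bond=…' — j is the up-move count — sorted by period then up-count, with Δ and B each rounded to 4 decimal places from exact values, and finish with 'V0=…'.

(0,0): Delta=-3.4769 Bond=128.5858
V0=34.7108

The replicating-portfolio and risk-neutral prices coincide; use p* = (1.02−0.9)/(1.38−0.9) = 0.2500 for the latter.
Payoff layer (t=1): V(1,0)=46.6700, V(1,1)=1.6100
Node (0,0) S=27.0000: V=(p*·1.6100+(1−p*)·46.6700)/1.02=34.7108; Δ=(1.6100−46.6700)/(37.2600−24.3000)=-3.4769; B=V−Δ·S=128.5858
Root portfolio cost Δ·27+B reproduces V0=34.7108.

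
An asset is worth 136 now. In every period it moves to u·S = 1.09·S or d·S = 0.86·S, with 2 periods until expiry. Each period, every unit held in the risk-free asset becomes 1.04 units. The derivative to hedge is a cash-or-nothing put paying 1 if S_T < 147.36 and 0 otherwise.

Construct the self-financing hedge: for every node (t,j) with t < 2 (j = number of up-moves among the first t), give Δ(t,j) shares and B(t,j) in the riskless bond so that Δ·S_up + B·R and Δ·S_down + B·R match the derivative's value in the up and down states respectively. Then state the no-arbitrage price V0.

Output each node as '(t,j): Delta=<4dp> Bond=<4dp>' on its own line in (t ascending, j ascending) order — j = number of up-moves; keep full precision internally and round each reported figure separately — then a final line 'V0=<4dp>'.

(0,0): Delta=-0.0241 Bond=3.6301
(1,0): Delta=0.0000 Bond=0.9615
(1,1): Delta=-0.0293 Bond=4.5569
V0=0.3583

Under the risk-neutral measure, an up-move has probability p* = (R−d)/(u−d) = 0.7826 and values discount at R = 1.04.
Terminal payoffs: V(2,0)=1.0000, V(2,1)=1.0000, V(2,2)=0.0000
(1,0): S=116.9600. Δ = (V_up−V_dn)/(S_up−S_dn) = (1.0000−1.0000)/(127.4864−100.5856) = 0.0000. V = [p*·1.0000 + (1−p*)·1.0000]/1.04 = 0.9615. B = V − Δ·S = 0.9615.
(1,1): S=148.2400. Δ = (V_up−V_dn)/(S_up−S_dn) = (0.0000−1.0000)/(161.5816−127.4864) = -0.0293. V = [p*·0.0000 + (1−p*)·1.0000]/1.04 = 0.2090. B = V − Δ·S = 4.5569.
(0,0): S=136.0000. Δ = (V_up−V_dn)/(S_up−S_dn) = (0.2090−0.9615)/(148.2400−116.9600) = -0.0241. V = [p*·0.2090 + (1−p*)·0.9615]/1.04 = 0.3583. B = V − Δ·S = 3.6301.
Check: Δ(0,0)·S0 + B(0,0) = 0.3583 = V0.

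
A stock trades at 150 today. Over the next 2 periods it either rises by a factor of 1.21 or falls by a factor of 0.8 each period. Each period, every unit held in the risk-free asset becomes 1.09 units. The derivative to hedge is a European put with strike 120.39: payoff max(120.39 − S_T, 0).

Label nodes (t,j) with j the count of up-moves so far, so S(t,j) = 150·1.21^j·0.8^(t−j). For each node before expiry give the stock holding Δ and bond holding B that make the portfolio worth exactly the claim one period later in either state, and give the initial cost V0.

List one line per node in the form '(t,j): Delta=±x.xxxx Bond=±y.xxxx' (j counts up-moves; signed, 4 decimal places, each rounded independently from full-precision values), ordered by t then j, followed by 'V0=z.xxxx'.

Under the risk-neutral measure, an up-move has probability p* = (R−d)/(u−d) = 0.7073 and values discount at R = 1.09.
Payoff layer (t=2): V(2,0)=24.3900, V(2,1)=0.0000, V(2,2)=0.0000
(1,0): S=120.0000. Δ = (V_up−V_dn)/(S_up−S_dn) = (0.0000−24.3900)/(145.2000−96.0000) = -0.4957. V = [p*·0.0000 + (1−p*)·24.3900]/1.09 = 6.5491. B = V − Δ·S = 66.0369.
(1,1): S=181.5000. Δ = (V_up−V_dn)/(S_up−S_dn) = (0.0000−0.0000)/(219.6150−145.2000) = 0.0000. V = [p*·0.0000 + (1−p*)·0.0000]/1.09 = 0.0000. B = V − Δ·S = 0.0000.
(0,0): S=150.0000. Δ = (V_up−V_dn)/(S_up−S_dn) = (0.0000−6.5491)/(181.5000−120.0000) = -0.1065. V = [p*·0.0000 + (1−p*)·6.5491]/1.09 = 1.7585. B = V − Δ·S = 17.7320.
The time-0 hedge costs 1.7585, which is the no-arbitrage price.

(0,0): Delta=-0.1065 Bond=17.7320
(1,0): Delta=-0.4957 Bond=66.0369
(1,1): Delta=0.0000 Bond=0.0000
V0=1.7585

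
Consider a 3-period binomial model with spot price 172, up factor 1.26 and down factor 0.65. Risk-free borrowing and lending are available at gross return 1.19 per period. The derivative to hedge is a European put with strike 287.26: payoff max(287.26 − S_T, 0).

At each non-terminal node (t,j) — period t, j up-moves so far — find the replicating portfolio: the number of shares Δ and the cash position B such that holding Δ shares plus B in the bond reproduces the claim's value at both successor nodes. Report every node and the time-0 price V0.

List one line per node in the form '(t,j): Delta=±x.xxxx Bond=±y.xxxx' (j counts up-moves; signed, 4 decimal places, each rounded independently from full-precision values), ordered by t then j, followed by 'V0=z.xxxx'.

(0,0): Delta=-0.7004 Bond=142.3162
(1,0): Delta=-1.0000 Bond=202.8529
(1,1): Delta=-0.6804 Bond=165.0141
(2,0): Delta=-1.0000 Bond=241.3950
(2,1): Delta=-1.0000 Bond=241.3950
(2,2): Delta=-0.6590 Bond=190.5298
V0=21.8495

The replicating-portfolio and risk-neutral prices coincide; use p* = (1.19−0.65)/(1.26−0.65) = 0.8852 for the latter.
At expiry t=3: V(3,0)=240.0245, V(3,1)=195.6958, V(3,2)=109.7663, V(3,3)=0.0000
  t=2,j=0: stock 72.6700 → up 91.5642 (V=195.6958), down 47.2355 (V=240.0245). Price 168.7250; hedge Δ=-1.0000, bond B=241.3950.
  t=2,j=1: stock 140.8680 → up 177.4937 (V=109.7663), down 91.5642 (V=195.6958). Price 100.5270; hedge Δ=-1.0000, bond B=241.3950.
  t=2,j=2: stock 273.0672 → up 344.0647 (V=0.0000), down 177.4937 (V=109.7663). Price 10.5850; hedge Δ=-0.6590, bond B=190.5298.
  t=1,j=0: stock 111.8000 → up 140.8680 (V=100.5270), down 72.6700 (V=168.7250). Price 91.0529; hedge Δ=-1.0000, bond B=202.8529.
  t=1,j=1: stock 216.7200 → up 273.0672 (V=10.5850), down 140.8680 (V=100.5270). Price 17.5682; hedge Δ=-0.6804, bond B=165.0141.
  t=0,j=0: stock 172.0000 → up 216.7200 (V=17.5682), down 111.8000 (V=91.0529). Price 21.8495; hedge Δ=-0.7004, bond B=142.3162.
Root portfolio cost Δ·172+B reproduces V0=21.8495.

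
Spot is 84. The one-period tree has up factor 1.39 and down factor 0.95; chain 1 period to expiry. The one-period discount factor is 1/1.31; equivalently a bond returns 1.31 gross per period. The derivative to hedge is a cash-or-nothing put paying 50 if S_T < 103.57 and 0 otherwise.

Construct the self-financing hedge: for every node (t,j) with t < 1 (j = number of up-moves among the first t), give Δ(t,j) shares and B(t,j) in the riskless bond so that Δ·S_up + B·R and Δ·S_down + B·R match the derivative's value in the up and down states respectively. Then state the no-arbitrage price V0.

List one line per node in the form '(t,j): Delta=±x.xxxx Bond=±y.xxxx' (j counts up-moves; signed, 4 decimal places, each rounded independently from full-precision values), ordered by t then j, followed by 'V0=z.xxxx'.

(0,0): Delta=-1.3528 Bond=120.5760
V0=6.9396

The replicating-portfolio and risk-neutral prices coincide; use p* = (1.31−0.95)/(1.39−0.95) = 0.8182 for the latter.
Terminal values V(1,·): V(1,0)=50.0000, V(1,1)=0.0000
  t=0,j=0: stock 84.0000 → up 116.7600 (V=0.0000), down 79.8000 (V=50.0000). Price 6.9396; hedge Δ=-1.3528, bond B=120.5760.
The time-0 hedge costs 6.9396, which is the no-arbitrage price.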